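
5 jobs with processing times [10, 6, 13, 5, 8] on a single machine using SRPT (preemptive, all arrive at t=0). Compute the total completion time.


Since all jobs arrive at t=0, SRPT equals SPT ordering.
SPT order: [5, 6, 8, 10, 13]
Completion times:
  Job 1: p=5, C=5
  Job 2: p=6, C=11
  Job 3: p=8, C=19
  Job 4: p=10, C=29
  Job 5: p=13, C=42
Total completion time = 5 + 11 + 19 + 29 + 42 = 106

106


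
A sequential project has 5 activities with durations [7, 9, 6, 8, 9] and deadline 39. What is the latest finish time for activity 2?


LF(activity 2) = deadline - sum of successor durations
Successors: activities 3 through 5 with durations [6, 8, 9]
Sum of successor durations = 23
LF = 39 - 23 = 16

16


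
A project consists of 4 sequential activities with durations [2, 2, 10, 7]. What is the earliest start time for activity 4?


Activity 4 starts after activities 1 through 3 complete.
Predecessor durations: [2, 2, 10]
ES = 2 + 2 + 10 = 14

14


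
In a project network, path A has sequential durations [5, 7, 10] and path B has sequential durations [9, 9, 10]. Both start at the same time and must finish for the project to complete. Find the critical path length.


Path A total = 5 + 7 + 10 = 22
Path B total = 9 + 9 + 10 = 28
Critical path = longest path = max(22, 28) = 28

28


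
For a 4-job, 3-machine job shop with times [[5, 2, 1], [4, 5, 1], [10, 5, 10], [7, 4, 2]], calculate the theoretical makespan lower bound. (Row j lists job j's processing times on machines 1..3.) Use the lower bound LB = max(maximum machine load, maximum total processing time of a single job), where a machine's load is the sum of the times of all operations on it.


Machine loads:
  Machine 1: 5 + 4 + 10 + 7 = 26
  Machine 2: 2 + 5 + 5 + 4 = 16
  Machine 3: 1 + 1 + 10 + 2 = 14
Max machine load = 26
Job totals:
  Job 1: 8
  Job 2: 10
  Job 3: 25
  Job 4: 13
Max job total = 25
Lower bound = max(26, 25) = 26

26


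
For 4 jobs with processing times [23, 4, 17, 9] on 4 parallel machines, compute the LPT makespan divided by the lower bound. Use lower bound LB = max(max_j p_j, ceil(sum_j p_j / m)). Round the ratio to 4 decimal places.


LPT order: [23, 17, 9, 4]
Machine loads after assignment: [23, 17, 9, 4]
LPT makespan = 23
Lower bound = max(max_job, ceil(total/4)) = max(23, 14) = 23
Ratio = 23 / 23 = 1.0

1.0


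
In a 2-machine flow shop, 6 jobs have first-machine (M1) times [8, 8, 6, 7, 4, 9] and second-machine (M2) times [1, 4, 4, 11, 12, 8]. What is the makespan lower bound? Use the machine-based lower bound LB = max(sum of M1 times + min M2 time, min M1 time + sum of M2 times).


LB1 = sum(M1 times) + min(M2 times) = 42 + 1 = 43
LB2 = min(M1 times) + sum(M2 times) = 4 + 40 = 44
Lower bound = max(LB1, LB2) = max(43, 44) = 44

44


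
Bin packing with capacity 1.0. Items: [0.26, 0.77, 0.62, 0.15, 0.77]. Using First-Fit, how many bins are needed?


Place items sequentially using First-Fit:
  Item 0.26 -> new Bin 1
  Item 0.77 -> new Bin 2
  Item 0.62 -> Bin 1 (now 0.88)
  Item 0.15 -> Bin 2 (now 0.92)
  Item 0.77 -> new Bin 3
Total bins used = 3

3


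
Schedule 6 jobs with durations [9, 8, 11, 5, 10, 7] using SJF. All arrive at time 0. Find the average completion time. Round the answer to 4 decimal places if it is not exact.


SJF order (ascending): [5, 7, 8, 9, 10, 11]
Completion times:
  Job 1: burst=5, C=5
  Job 2: burst=7, C=12
  Job 3: burst=8, C=20
  Job 4: burst=9, C=29
  Job 5: burst=10, C=39
  Job 6: burst=11, C=50
Average completion = 155/6 = 25.8333

25.8333


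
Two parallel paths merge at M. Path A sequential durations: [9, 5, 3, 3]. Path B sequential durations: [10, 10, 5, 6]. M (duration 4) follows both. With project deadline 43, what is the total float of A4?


Forward pass: ES(A4) = sum of predecessors on chain A = 17
EF = ES + duration = 17 + 3 = 20
Backward pass: LF(M) = deadline = 43; LS(M) = 43 - 4 = 39
LF(A4) = LS(M) - sum(successors on chain A) = 39 - 0 = 39
LS = LF - duration = 39 - 3 = 36
Total float = LS - ES = 36 - 17 = 19

19


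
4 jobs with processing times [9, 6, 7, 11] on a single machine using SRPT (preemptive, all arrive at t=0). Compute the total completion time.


Since all jobs arrive at t=0, SRPT equals SPT ordering.
SPT order: [6, 7, 9, 11]
Completion times:
  Job 1: p=6, C=6
  Job 2: p=7, C=13
  Job 3: p=9, C=22
  Job 4: p=11, C=33
Total completion time = 6 + 13 + 22 + 33 = 74

74


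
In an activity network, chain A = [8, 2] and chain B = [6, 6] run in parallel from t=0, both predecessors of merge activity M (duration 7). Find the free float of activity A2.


ES(A2) = sum of predecessors on chain A = 8
EF(A2) = ES + duration = 8 + 2 = 10
Successor of A2 is M. ES(M) = max(sum(A), sum(B)) = max(10, 12) = 12
Free float = ES(successor) - EF(current) = 12 - 10 = 2

2


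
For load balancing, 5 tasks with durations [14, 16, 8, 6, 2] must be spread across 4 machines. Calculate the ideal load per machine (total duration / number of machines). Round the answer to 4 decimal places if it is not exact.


Total processing time = 14 + 16 + 8 + 6 + 2 = 46
Number of machines = 4
Ideal balanced load = 46 / 4 = 11.5

11.5


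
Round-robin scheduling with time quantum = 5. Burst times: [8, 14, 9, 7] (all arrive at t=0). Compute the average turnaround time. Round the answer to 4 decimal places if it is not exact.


Time quantum = 5
Execution trace:
  J1 runs 5 units, time = 5
  J2 runs 5 units, time = 10
  J3 runs 5 units, time = 15
  J4 runs 5 units, time = 20
  J1 runs 3 units, time = 23
  J2 runs 5 units, time = 28
  J3 runs 4 units, time = 32
  J4 runs 2 units, time = 34
  J2 runs 4 units, time = 38
Finish times: [23, 38, 32, 34]
Average turnaround = 127/4 = 31.75

31.75


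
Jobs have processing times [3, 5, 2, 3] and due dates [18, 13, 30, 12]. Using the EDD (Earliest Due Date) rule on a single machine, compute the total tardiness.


Sort by due date (EDD order): [(3, 12), (5, 13), (3, 18), (2, 30)]
Compute completion times and tardiness:
  Job 1: p=3, d=12, C=3, tardiness=max(0,3-12)=0
  Job 2: p=5, d=13, C=8, tardiness=max(0,8-13)=0
  Job 3: p=3, d=18, C=11, tardiness=max(0,11-18)=0
  Job 4: p=2, d=30, C=13, tardiness=max(0,13-30)=0
Total tardiness = 0

0


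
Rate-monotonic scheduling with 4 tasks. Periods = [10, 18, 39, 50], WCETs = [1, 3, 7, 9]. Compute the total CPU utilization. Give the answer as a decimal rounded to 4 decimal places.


Compute individual utilizations (exact fractions):
  Task 1: C/T = 1/10 (approx. 0.1)
  Task 2: C/T = 3/18 = 1/6 (approx. 0.1667)
  Task 3: C/T = 7/39 (approx. 0.1795)
  Task 4: C/T = 9/50 (approx. 0.18)
Total utilization U = 1/10 + 1/6 + 7/39 + 9/50 = 407/650
Rounded to 4 decimal places: U = 0.6262
RM (Liu & Layland) bound for 4 tasks = 0.756828; compare with U = 407/650 (approx. 0.626154)
U <= bound, so schedulable by RM sufficient condition.

0.6262


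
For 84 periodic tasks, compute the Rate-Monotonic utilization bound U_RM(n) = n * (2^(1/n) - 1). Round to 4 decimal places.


Compute 2^(1/84) = 1.0082858917
Subtract 1: 1.0082858917 - 1 = 0.0082858917
Multiply by n: 84 * 0.0082858917 = 0.6960149028
Round to 4 dp: 0.6960

0.6960


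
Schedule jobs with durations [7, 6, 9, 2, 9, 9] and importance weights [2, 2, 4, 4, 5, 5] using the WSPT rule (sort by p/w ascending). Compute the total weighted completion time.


Compute p/w ratios and sort ascending (WSPT): [(2, 4), (9, 5), (9, 5), (9, 4), (6, 2), (7, 2)]
Compute weighted completion times:
  Job (p=2,w=4): C=2, w*C=4*2=8
  Job (p=9,w=5): C=11, w*C=5*11=55
  Job (p=9,w=5): C=20, w*C=5*20=100
  Job (p=9,w=4): C=29, w*C=4*29=116
  Job (p=6,w=2): C=35, w*C=2*35=70
  Job (p=7,w=2): C=42, w*C=2*42=84
Total weighted completion time = 433

433


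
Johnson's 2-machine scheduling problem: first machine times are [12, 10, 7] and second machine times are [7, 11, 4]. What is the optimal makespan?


Apply Johnson's rule:
  Group 1 (a <= b): [(2, 10, 11)]
  Group 2 (a > b): [(1, 12, 7), (3, 7, 4)]
Optimal job order: [2, 1, 3]
Schedule:
  Job 2: M1 done at 10, M2 done at 21
  Job 1: M1 done at 22, M2 done at 29
  Job 3: M1 done at 29, M2 done at 33
Makespan = 33

33


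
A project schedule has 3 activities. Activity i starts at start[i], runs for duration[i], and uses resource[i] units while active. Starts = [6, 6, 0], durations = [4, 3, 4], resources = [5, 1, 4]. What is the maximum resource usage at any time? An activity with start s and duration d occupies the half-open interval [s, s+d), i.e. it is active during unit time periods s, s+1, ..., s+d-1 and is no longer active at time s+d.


Each activity i is active on [start_i, start_i + duration_i).
Compute total resource usage per time slot:
  t=0: active resources = [4], total = 4
  t=1: active resources = [4], total = 4
  t=2: active resources = [4], total = 4
  t=3: active resources = [4], total = 4
  t=4: active resources = [], total = 0
  t=5: active resources = [], total = 0
  t=6: active resources = [5, 1], total = 6
  t=7: active resources = [5, 1], total = 6
  t=8: active resources = [5, 1], total = 6
  t=9: active resources = [5], total = 5
Peak resource demand = 6

6


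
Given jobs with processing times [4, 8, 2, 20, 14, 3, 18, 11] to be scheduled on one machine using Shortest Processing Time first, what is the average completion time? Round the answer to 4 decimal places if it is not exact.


Sort jobs by processing time (SPT order): [2, 3, 4, 8, 11, 14, 18, 20]
Compute completion times sequentially:
  Job 1: processing = 2, completes at 2
  Job 2: processing = 3, completes at 5
  Job 3: processing = 4, completes at 9
  Job 4: processing = 8, completes at 17
  Job 5: processing = 11, completes at 28
  Job 6: processing = 14, completes at 42
  Job 7: processing = 18, completes at 60
  Job 8: processing = 20, completes at 80
Sum of completion times = 243
Average completion time = 243/8 = 30.375

30.375


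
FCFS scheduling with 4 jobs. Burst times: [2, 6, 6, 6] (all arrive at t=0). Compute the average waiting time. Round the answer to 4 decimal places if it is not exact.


FCFS order (as given): [2, 6, 6, 6]
Waiting times:
  Job 1: wait = 0
  Job 2: wait = 2
  Job 3: wait = 8
  Job 4: wait = 14
Sum of waiting times = 24
Average waiting time = 24/4 = 6.0

6.0


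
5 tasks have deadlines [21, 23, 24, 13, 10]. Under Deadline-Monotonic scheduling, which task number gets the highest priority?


Sort tasks by relative deadline (ascending):
  Task 5: deadline = 10
  Task 4: deadline = 13
  Task 1: deadline = 21
  Task 2: deadline = 23
  Task 3: deadline = 24
Priority order (highest first): [5, 4, 1, 2, 3]
Highest priority task = 5

5


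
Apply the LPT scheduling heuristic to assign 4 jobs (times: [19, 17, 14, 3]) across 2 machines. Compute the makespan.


Sort jobs in decreasing order (LPT): [19, 17, 14, 3]
Assign each job to the least loaded machine:
  Machine 1: jobs [19, 3], load = 22
  Machine 2: jobs [17, 14], load = 31
Makespan = max load = 31

31


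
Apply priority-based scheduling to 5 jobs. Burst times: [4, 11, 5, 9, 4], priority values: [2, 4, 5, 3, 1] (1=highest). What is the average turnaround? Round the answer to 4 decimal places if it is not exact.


Sort by priority (ascending = highest first):
Order: [(1, 4), (2, 4), (3, 9), (4, 11), (5, 5)]
Completion times:
  Priority 1, burst=4, C=4
  Priority 2, burst=4, C=8
  Priority 3, burst=9, C=17
  Priority 4, burst=11, C=28
  Priority 5, burst=5, C=33
Average turnaround = 90/5 = 18.0

18.0


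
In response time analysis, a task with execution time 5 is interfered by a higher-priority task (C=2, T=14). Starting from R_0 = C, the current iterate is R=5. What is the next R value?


R_next = C + ceil(R_prev / T_hp) * C_hp
ceil(5 / 14) = ceil(0.3571) = 1
Interference = 1 * 2 = 2
R_next = 5 + 2 = 7

7


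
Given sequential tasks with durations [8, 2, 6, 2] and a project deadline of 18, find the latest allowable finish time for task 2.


LF(activity 2) = deadline - sum of successor durations
Successors: activities 3 through 4 with durations [6, 2]
Sum of successor durations = 8
LF = 18 - 8 = 10

10


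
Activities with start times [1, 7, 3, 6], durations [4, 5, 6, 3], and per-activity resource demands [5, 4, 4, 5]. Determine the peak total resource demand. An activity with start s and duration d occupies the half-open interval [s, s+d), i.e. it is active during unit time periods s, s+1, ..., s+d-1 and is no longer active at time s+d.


Each activity i is active on [start_i, start_i + duration_i).
Compute total resource usage per time slot:
  t=0: active resources = [], total = 0
  t=1: active resources = [5], total = 5
  t=2: active resources = [5], total = 5
  t=3: active resources = [5, 4], total = 9
  t=4: active resources = [5, 4], total = 9
  t=5: active resources = [4], total = 4
  t=6: active resources = [4, 5], total = 9
  t=7: active resources = [4, 4, 5], total = 13
  t=8: active resources = [4, 4, 5], total = 13
  t=9: active resources = [4], total = 4
  t=10: active resources = [4], total = 4
  t=11: active resources = [4], total = 4
Peak resource demand = 13

13


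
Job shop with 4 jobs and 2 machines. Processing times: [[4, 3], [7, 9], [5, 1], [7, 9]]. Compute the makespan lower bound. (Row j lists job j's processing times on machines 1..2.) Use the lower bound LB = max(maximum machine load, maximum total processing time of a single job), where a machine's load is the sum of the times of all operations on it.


Machine loads:
  Machine 1: 4 + 7 + 5 + 7 = 23
  Machine 2: 3 + 9 + 1 + 9 = 22
Max machine load = 23
Job totals:
  Job 1: 7
  Job 2: 16
  Job 3: 6
  Job 4: 16
Max job total = 16
Lower bound = max(23, 16) = 23

23


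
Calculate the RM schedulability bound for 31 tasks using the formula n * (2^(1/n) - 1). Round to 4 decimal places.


Compute 2^(1/31) = 1.0226114356
Subtract 1: 1.0226114356 - 1 = 0.0226114356
Multiply by n: 31 * 0.0226114356 = 0.7009545036
Round to 4 dp: 0.7010

0.7010


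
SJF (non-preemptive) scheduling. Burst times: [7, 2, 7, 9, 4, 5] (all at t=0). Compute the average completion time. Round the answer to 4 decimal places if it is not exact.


SJF order (ascending): [2, 4, 5, 7, 7, 9]
Completion times:
  Job 1: burst=2, C=2
  Job 2: burst=4, C=6
  Job 3: burst=5, C=11
  Job 4: burst=7, C=18
  Job 5: burst=7, C=25
  Job 6: burst=9, C=34
Average completion = 96/6 = 16.0

16.0


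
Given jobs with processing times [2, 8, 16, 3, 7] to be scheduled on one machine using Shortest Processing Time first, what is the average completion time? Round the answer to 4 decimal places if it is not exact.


Sort jobs by processing time (SPT order): [2, 3, 7, 8, 16]
Compute completion times sequentially:
  Job 1: processing = 2, completes at 2
  Job 2: processing = 3, completes at 5
  Job 3: processing = 7, completes at 12
  Job 4: processing = 8, completes at 20
  Job 5: processing = 16, completes at 36
Sum of completion times = 75
Average completion time = 75/5 = 15.0

15.0


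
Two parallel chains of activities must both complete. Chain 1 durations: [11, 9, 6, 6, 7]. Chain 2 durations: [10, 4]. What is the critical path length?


Path A total = 11 + 9 + 6 + 6 + 7 = 39
Path B total = 10 + 4 = 14
Critical path = longest path = max(39, 14) = 39

39


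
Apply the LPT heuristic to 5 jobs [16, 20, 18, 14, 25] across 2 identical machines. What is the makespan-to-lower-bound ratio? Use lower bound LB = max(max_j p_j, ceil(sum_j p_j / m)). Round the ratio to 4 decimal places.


LPT order: [25, 20, 18, 16, 14]
Machine loads after assignment: [41, 52]
LPT makespan = 52
Lower bound = max(max_job, ceil(total/2)) = max(25, 47) = 47
Ratio = 52 / 47 = 1.1064

1.1064


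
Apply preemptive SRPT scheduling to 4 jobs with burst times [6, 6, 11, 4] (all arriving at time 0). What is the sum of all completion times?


Since all jobs arrive at t=0, SRPT equals SPT ordering.
SPT order: [4, 6, 6, 11]
Completion times:
  Job 1: p=4, C=4
  Job 2: p=6, C=10
  Job 3: p=6, C=16
  Job 4: p=11, C=27
Total completion time = 4 + 10 + 16 + 27 = 57

57


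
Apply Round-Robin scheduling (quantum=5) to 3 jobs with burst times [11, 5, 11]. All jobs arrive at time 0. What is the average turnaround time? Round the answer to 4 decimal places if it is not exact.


Time quantum = 5
Execution trace:
  J1 runs 5 units, time = 5
  J2 runs 5 units, time = 10
  J3 runs 5 units, time = 15
  J1 runs 5 units, time = 20
  J3 runs 5 units, time = 25
  J1 runs 1 units, time = 26
  J3 runs 1 units, time = 27
Finish times: [26, 10, 27]
Average turnaround = 63/3 = 21.0

21.0


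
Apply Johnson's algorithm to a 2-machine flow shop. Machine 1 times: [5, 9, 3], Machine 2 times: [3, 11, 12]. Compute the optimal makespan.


Apply Johnson's rule:
  Group 1 (a <= b): [(3, 3, 12), (2, 9, 11)]
  Group 2 (a > b): [(1, 5, 3)]
Optimal job order: [3, 2, 1]
Schedule:
  Job 3: M1 done at 3, M2 done at 15
  Job 2: M1 done at 12, M2 done at 26
  Job 1: M1 done at 17, M2 done at 29
Makespan = 29

29


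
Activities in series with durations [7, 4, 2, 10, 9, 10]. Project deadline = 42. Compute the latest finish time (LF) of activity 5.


LF(activity 5) = deadline - sum of successor durations
Successors: activities 6 through 6 with durations [10]
Sum of successor durations = 10
LF = 42 - 10 = 32

32


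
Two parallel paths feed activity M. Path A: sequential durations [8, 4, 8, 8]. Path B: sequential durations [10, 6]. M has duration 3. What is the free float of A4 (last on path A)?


ES(A4) = sum of predecessors on chain A = 20
EF(A4) = ES + duration = 20 + 8 = 28
Successor of A4 is M. ES(M) = max(sum(A), sum(B)) = max(28, 16) = 28
Free float = ES(successor) - EF(current) = 28 - 28 = 0

0


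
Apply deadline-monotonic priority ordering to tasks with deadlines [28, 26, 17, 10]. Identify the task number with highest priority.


Sort tasks by relative deadline (ascending):
  Task 4: deadline = 10
  Task 3: deadline = 17
  Task 2: deadline = 26
  Task 1: deadline = 28
Priority order (highest first): [4, 3, 2, 1]
Highest priority task = 4

4


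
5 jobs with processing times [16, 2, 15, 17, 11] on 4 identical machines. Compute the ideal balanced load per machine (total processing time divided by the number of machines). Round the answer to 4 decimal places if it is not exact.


Total processing time = 16 + 2 + 15 + 17 + 11 = 61
Number of machines = 4
Ideal balanced load = 61 / 4 = 15.25

15.25


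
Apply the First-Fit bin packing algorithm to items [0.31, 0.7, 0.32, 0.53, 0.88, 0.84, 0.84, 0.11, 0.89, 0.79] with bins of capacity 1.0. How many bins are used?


Place items sequentially using First-Fit:
  Item 0.31 -> new Bin 1
  Item 0.7 -> new Bin 2
  Item 0.32 -> Bin 1 (now 0.63)
  Item 0.53 -> new Bin 3
  Item 0.88 -> new Bin 4
  Item 0.84 -> new Bin 5
  Item 0.84 -> new Bin 6
  Item 0.11 -> Bin 1 (now 0.74)
  Item 0.89 -> new Bin 7
  Item 0.79 -> new Bin 8
Total bins used = 8

8


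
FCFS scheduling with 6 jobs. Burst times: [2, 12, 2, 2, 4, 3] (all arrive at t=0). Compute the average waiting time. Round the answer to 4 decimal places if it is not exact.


FCFS order (as given): [2, 12, 2, 2, 4, 3]
Waiting times:
  Job 1: wait = 0
  Job 2: wait = 2
  Job 3: wait = 14
  Job 4: wait = 16
  Job 5: wait = 18
  Job 6: wait = 22
Sum of waiting times = 72
Average waiting time = 72/6 = 12.0

12.0


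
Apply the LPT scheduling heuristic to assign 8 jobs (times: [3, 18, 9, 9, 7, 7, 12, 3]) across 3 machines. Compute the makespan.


Sort jobs in decreasing order (LPT): [18, 12, 9, 9, 7, 7, 3, 3]
Assign each job to the least loaded machine:
  Machine 1: jobs [18, 7], load = 25
  Machine 2: jobs [12, 7, 3], load = 22
  Machine 3: jobs [9, 9, 3], load = 21
Makespan = max load = 25

25


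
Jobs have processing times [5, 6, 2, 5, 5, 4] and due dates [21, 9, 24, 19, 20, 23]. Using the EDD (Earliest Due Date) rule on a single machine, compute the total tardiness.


Sort by due date (EDD order): [(6, 9), (5, 19), (5, 20), (5, 21), (4, 23), (2, 24)]
Compute completion times and tardiness:
  Job 1: p=6, d=9, C=6, tardiness=max(0,6-9)=0
  Job 2: p=5, d=19, C=11, tardiness=max(0,11-19)=0
  Job 3: p=5, d=20, C=16, tardiness=max(0,16-20)=0
  Job 4: p=5, d=21, C=21, tardiness=max(0,21-21)=0
  Job 5: p=4, d=23, C=25, tardiness=max(0,25-23)=2
  Job 6: p=2, d=24, C=27, tardiness=max(0,27-24)=3
Total tardiness = 5

5


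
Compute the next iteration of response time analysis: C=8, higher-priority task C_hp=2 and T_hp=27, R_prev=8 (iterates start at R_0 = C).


R_next = C + ceil(R_prev / T_hp) * C_hp
ceil(8 / 27) = ceil(0.2963) = 1
Interference = 1 * 2 = 2
R_next = 8 + 2 = 10

10


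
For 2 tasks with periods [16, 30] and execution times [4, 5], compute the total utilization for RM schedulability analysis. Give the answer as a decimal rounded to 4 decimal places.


Compute individual utilizations (exact fractions):
  Task 1: C/T = 4/16 = 1/4 (approx. 0.25)
  Task 2: C/T = 5/30 = 1/6 (approx. 0.1667)
Total utilization U = 1/4 + 1/6 = 5/12
Rounded to 4 decimal places: U = 0.4167
RM (Liu & Layland) bound for 2 tasks = 0.828427; compare with U = 5/12 (approx. 0.416667)
U <= bound, so schedulable by RM sufficient condition.

0.4167


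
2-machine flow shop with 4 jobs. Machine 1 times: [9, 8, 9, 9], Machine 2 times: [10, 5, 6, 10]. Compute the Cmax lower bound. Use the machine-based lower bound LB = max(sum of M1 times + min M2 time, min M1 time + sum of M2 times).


LB1 = sum(M1 times) + min(M2 times) = 35 + 5 = 40
LB2 = min(M1 times) + sum(M2 times) = 8 + 31 = 39
Lower bound = max(LB1, LB2) = max(40, 39) = 40

40


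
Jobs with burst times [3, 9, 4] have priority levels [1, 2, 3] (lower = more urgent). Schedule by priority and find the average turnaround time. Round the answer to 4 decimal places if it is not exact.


Sort by priority (ascending = highest first):
Order: [(1, 3), (2, 9), (3, 4)]
Completion times:
  Priority 1, burst=3, C=3
  Priority 2, burst=9, C=12
  Priority 3, burst=4, C=16
Average turnaround = 31/3 = 10.3333

10.3333


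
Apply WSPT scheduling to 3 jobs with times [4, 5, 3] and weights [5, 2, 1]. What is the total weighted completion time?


Compute p/w ratios and sort ascending (WSPT): [(4, 5), (5, 2), (3, 1)]
Compute weighted completion times:
  Job (p=4,w=5): C=4, w*C=5*4=20
  Job (p=5,w=2): C=9, w*C=2*9=18
  Job (p=3,w=1): C=12, w*C=1*12=12
Total weighted completion time = 50

50


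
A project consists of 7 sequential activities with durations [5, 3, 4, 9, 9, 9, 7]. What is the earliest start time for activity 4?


Activity 4 starts after activities 1 through 3 complete.
Predecessor durations: [5, 3, 4]
ES = 5 + 3 + 4 = 12

12


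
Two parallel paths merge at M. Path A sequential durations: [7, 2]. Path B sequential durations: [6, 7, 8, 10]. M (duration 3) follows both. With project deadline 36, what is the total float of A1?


Forward pass: ES(A1) = sum of predecessors on chain A = 0
EF = ES + duration = 0 + 7 = 7
Backward pass: LF(M) = deadline = 36; LS(M) = 36 - 3 = 33
LF(A1) = LS(M) - sum(successors on chain A) = 33 - 2 = 31
LS = LF - duration = 31 - 7 = 24
Total float = LS - ES = 24 - 0 = 24

24


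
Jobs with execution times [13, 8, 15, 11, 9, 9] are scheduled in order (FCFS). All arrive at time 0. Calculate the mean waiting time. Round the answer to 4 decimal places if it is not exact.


FCFS order (as given): [13, 8, 15, 11, 9, 9]
Waiting times:
  Job 1: wait = 0
  Job 2: wait = 13
  Job 3: wait = 21
  Job 4: wait = 36
  Job 5: wait = 47
  Job 6: wait = 56
Sum of waiting times = 173
Average waiting time = 173/6 = 28.8333

28.8333


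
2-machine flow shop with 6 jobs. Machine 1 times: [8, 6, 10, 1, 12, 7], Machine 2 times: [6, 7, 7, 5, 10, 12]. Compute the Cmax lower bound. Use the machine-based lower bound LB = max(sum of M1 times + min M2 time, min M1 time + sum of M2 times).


LB1 = sum(M1 times) + min(M2 times) = 44 + 5 = 49
LB2 = min(M1 times) + sum(M2 times) = 1 + 47 = 48
Lower bound = max(LB1, LB2) = max(49, 48) = 49

49


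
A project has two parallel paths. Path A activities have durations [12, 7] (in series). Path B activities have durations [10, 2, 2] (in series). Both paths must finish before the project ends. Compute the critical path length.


Path A total = 12 + 7 = 19
Path B total = 10 + 2 + 2 = 14
Critical path = longest path = max(19, 14) = 19

19


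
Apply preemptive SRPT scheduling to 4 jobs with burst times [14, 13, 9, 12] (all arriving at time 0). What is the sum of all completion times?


Since all jobs arrive at t=0, SRPT equals SPT ordering.
SPT order: [9, 12, 13, 14]
Completion times:
  Job 1: p=9, C=9
  Job 2: p=12, C=21
  Job 3: p=13, C=34
  Job 4: p=14, C=48
Total completion time = 9 + 21 + 34 + 48 = 112

112


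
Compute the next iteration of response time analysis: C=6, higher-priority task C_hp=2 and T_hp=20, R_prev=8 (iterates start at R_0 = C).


R_next = C + ceil(R_prev / T_hp) * C_hp
ceil(8 / 20) = ceil(0.4) = 1
Interference = 1 * 2 = 2
R_next = 6 + 2 = 8
R_next = R_prev, so the iteration has converged (response time = 8).

8


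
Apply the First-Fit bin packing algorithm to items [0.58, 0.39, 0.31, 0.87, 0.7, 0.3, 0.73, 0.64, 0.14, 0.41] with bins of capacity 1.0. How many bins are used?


Place items sequentially using First-Fit:
  Item 0.58 -> new Bin 1
  Item 0.39 -> Bin 1 (now 0.97)
  Item 0.31 -> new Bin 2
  Item 0.87 -> new Bin 3
  Item 0.7 -> new Bin 4
  Item 0.3 -> Bin 2 (now 0.61)
  Item 0.73 -> new Bin 5
  Item 0.64 -> new Bin 6
  Item 0.14 -> Bin 2 (now 0.75)
  Item 0.41 -> new Bin 7
Total bins used = 7

7


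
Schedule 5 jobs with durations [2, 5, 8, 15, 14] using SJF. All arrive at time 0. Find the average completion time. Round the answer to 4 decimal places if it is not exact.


SJF order (ascending): [2, 5, 8, 14, 15]
Completion times:
  Job 1: burst=2, C=2
  Job 2: burst=5, C=7
  Job 3: burst=8, C=15
  Job 4: burst=14, C=29
  Job 5: burst=15, C=44
Average completion = 97/5 = 19.4

19.4


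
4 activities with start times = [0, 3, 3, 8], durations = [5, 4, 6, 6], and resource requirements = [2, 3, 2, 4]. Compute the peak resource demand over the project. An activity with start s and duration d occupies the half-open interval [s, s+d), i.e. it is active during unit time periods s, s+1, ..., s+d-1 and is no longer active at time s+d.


Each activity i is active on [start_i, start_i + duration_i).
Compute total resource usage per time slot:
  t=0: active resources = [2], total = 2
  t=1: active resources = [2], total = 2
  t=2: active resources = [2], total = 2
  t=3: active resources = [2, 3, 2], total = 7
  t=4: active resources = [2, 3, 2], total = 7
  t=5: active resources = [3, 2], total = 5
  t=6: active resources = [3, 2], total = 5
  t=7: active resources = [2], total = 2
  t=8: active resources = [2, 4], total = 6
  t=9: active resources = [4], total = 4
  t=10: active resources = [4], total = 4
  t=11: active resources = [4], total = 4
  t=12: active resources = [4], total = 4
  t=13: active resources = [4], total = 4
Peak resource demand = 7

7


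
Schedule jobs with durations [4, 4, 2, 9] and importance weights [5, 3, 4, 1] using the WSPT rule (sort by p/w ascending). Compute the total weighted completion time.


Compute p/w ratios and sort ascending (WSPT): [(2, 4), (4, 5), (4, 3), (9, 1)]
Compute weighted completion times:
  Job (p=2,w=4): C=2, w*C=4*2=8
  Job (p=4,w=5): C=6, w*C=5*6=30
  Job (p=4,w=3): C=10, w*C=3*10=30
  Job (p=9,w=1): C=19, w*C=1*19=19
Total weighted completion time = 87

87


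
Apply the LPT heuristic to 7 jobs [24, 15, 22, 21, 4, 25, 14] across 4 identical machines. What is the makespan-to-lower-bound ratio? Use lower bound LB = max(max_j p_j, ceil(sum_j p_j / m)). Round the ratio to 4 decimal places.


LPT order: [25, 24, 22, 21, 15, 14, 4]
Machine loads after assignment: [25, 28, 36, 36]
LPT makespan = 36
Lower bound = max(max_job, ceil(total/4)) = max(25, 32) = 32
Ratio = 36 / 32 = 1.125

1.125


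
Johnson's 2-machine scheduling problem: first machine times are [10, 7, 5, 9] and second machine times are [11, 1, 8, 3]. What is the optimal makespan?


Apply Johnson's rule:
  Group 1 (a <= b): [(3, 5, 8), (1, 10, 11)]
  Group 2 (a > b): [(4, 9, 3), (2, 7, 1)]
Optimal job order: [3, 1, 4, 2]
Schedule:
  Job 3: M1 done at 5, M2 done at 13
  Job 1: M1 done at 15, M2 done at 26
  Job 4: M1 done at 24, M2 done at 29
  Job 2: M1 done at 31, M2 done at 32
Makespan = 32

32


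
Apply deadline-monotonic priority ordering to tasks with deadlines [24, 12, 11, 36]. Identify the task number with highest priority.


Sort tasks by relative deadline (ascending):
  Task 3: deadline = 11
  Task 2: deadline = 12
  Task 1: deadline = 24
  Task 4: deadline = 36
Priority order (highest first): [3, 2, 1, 4]
Highest priority task = 3

3


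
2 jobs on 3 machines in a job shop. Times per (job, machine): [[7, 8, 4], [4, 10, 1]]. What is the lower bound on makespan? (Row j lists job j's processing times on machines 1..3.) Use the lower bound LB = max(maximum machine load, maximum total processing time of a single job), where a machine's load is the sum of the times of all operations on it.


Machine loads:
  Machine 1: 7 + 4 = 11
  Machine 2: 8 + 10 = 18
  Machine 3: 4 + 1 = 5
Max machine load = 18
Job totals:
  Job 1: 19
  Job 2: 15
Max job total = 19
Lower bound = max(18, 19) = 19

19


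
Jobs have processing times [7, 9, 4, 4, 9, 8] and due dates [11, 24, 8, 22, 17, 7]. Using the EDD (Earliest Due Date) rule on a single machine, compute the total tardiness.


Sort by due date (EDD order): [(8, 7), (4, 8), (7, 11), (9, 17), (4, 22), (9, 24)]
Compute completion times and tardiness:
  Job 1: p=8, d=7, C=8, tardiness=max(0,8-7)=1
  Job 2: p=4, d=8, C=12, tardiness=max(0,12-8)=4
  Job 3: p=7, d=11, C=19, tardiness=max(0,19-11)=8
  Job 4: p=9, d=17, C=28, tardiness=max(0,28-17)=11
  Job 5: p=4, d=22, C=32, tardiness=max(0,32-22)=10
  Job 6: p=9, d=24, C=41, tardiness=max(0,41-24)=17
Total tardiness = 51

51


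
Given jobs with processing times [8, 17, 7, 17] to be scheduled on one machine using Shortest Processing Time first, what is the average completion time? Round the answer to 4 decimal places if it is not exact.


Sort jobs by processing time (SPT order): [7, 8, 17, 17]
Compute completion times sequentially:
  Job 1: processing = 7, completes at 7
  Job 2: processing = 8, completes at 15
  Job 3: processing = 17, completes at 32
  Job 4: processing = 17, completes at 49
Sum of completion times = 103
Average completion time = 103/4 = 25.75

25.75


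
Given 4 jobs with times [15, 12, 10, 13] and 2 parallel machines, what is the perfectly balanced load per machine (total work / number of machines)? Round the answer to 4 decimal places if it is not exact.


Total processing time = 15 + 12 + 10 + 13 = 50
Number of machines = 2
Ideal balanced load = 50 / 2 = 25.0

25.0


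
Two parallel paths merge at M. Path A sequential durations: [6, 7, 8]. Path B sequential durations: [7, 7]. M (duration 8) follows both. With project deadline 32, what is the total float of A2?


Forward pass: ES(A2) = sum of predecessors on chain A = 6
EF = ES + duration = 6 + 7 = 13
Backward pass: LF(M) = deadline = 32; LS(M) = 32 - 8 = 24
LF(A2) = LS(M) - sum(successors on chain A) = 24 - 8 = 16
LS = LF - duration = 16 - 7 = 9
Total float = LS - ES = 9 - 6 = 3

3


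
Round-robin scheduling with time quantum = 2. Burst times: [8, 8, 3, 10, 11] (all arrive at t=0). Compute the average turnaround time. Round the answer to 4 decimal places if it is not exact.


Time quantum = 2
Execution trace:
  J1 runs 2 units, time = 2
  J2 runs 2 units, time = 4
  J3 runs 2 units, time = 6
  J4 runs 2 units, time = 8
  J5 runs 2 units, time = 10
  J1 runs 2 units, time = 12
  J2 runs 2 units, time = 14
  J3 runs 1 units, time = 15
  J4 runs 2 units, time = 17
  J5 runs 2 units, time = 19
  J1 runs 2 units, time = 21
  J2 runs 2 units, time = 23
  J4 runs 2 units, time = 25
  J5 runs 2 units, time = 27
  J1 runs 2 units, time = 29
  J2 runs 2 units, time = 31
  J4 runs 2 units, time = 33
  J5 runs 2 units, time = 35
  J4 runs 2 units, time = 37
  J5 runs 2 units, time = 39
  J5 runs 1 units, time = 40
Finish times: [29, 31, 15, 37, 40]
Average turnaround = 152/5 = 30.4

30.4


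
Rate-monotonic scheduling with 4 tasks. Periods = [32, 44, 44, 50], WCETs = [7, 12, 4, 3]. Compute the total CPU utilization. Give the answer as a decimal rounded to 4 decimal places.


Compute individual utilizations (exact fractions):
  Task 1: C/T = 7/32 (approx. 0.2188)
  Task 2: C/T = 12/44 = 3/11 (approx. 0.2727)
  Task 3: C/T = 4/44 = 1/11 (approx. 0.0909)
  Task 4: C/T = 3/50 (approx. 0.06)
Total utilization U = 7/32 + 3/11 + 1/11 + 3/50 = 5653/8800
Rounded to 4 decimal places: U = 0.6424
RM (Liu & Layland) bound for 4 tasks = 0.756828; compare with U = 5653/8800 (approx. 0.642386)
U <= bound, so schedulable by RM sufficient condition.

0.6424


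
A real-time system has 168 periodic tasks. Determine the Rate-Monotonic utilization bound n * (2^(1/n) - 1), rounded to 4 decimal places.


Compute 2^(1/168) = 1.0041343992
Subtract 1: 1.0041343992 - 1 = 0.0041343992
Multiply by n: 168 * 0.0041343992 = 0.6945790656
Round to 4 dp: 0.6946

0.6946


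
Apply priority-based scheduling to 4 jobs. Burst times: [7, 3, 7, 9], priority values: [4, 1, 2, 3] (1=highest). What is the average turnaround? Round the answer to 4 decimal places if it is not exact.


Sort by priority (ascending = highest first):
Order: [(1, 3), (2, 7), (3, 9), (4, 7)]
Completion times:
  Priority 1, burst=3, C=3
  Priority 2, burst=7, C=10
  Priority 3, burst=9, C=19
  Priority 4, burst=7, C=26
Average turnaround = 58/4 = 14.5

14.5


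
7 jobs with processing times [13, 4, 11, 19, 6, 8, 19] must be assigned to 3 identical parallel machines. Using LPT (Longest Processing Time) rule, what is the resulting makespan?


Sort jobs in decreasing order (LPT): [19, 19, 13, 11, 8, 6, 4]
Assign each job to the least loaded machine:
  Machine 1: jobs [19, 8], load = 27
  Machine 2: jobs [19, 6], load = 25
  Machine 3: jobs [13, 11, 4], load = 28
Makespan = max load = 28

28


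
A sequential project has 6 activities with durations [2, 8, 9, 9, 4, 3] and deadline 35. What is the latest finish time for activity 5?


LF(activity 5) = deadline - sum of successor durations
Successors: activities 6 through 6 with durations [3]
Sum of successor durations = 3
LF = 35 - 3 = 32

32


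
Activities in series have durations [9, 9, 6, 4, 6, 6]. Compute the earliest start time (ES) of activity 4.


Activity 4 starts after activities 1 through 3 complete.
Predecessor durations: [9, 9, 6]
ES = 9 + 9 + 6 = 24

24


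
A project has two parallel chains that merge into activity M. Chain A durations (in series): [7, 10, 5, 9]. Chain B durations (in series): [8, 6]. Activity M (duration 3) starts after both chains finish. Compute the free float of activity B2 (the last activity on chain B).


ES(B2) = sum of predecessors on chain B = 8
EF(B2) = ES + duration = 8 + 6 = 14
Successor of B2 is M. ES(M) = max(sum(A), sum(B)) = max(31, 14) = 31
Free float = ES(successor) - EF(current) = 31 - 14 = 17

17


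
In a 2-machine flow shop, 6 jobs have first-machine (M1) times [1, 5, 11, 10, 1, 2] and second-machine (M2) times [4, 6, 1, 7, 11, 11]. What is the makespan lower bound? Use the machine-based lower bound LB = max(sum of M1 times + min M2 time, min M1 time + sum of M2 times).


LB1 = sum(M1 times) + min(M2 times) = 30 + 1 = 31
LB2 = min(M1 times) + sum(M2 times) = 1 + 40 = 41
Lower bound = max(LB1, LB2) = max(31, 41) = 41

41


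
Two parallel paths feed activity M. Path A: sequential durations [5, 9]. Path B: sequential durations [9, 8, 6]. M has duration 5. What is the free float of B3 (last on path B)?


ES(B3) = sum of predecessors on chain B = 17
EF(B3) = ES + duration = 17 + 6 = 23
Successor of B3 is M. ES(M) = max(sum(A), sum(B)) = max(14, 23) = 23
Free float = ES(successor) - EF(current) = 23 - 23 = 0

0


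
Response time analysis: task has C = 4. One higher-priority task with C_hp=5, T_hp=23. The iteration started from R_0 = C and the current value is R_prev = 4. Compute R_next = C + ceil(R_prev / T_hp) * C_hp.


R_next = C + ceil(R_prev / T_hp) * C_hp
ceil(4 / 23) = ceil(0.1739) = 1
Interference = 1 * 5 = 5
R_next = 4 + 5 = 9

9


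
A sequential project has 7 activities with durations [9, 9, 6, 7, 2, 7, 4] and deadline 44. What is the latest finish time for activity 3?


LF(activity 3) = deadline - sum of successor durations
Successors: activities 4 through 7 with durations [7, 2, 7, 4]
Sum of successor durations = 20
LF = 44 - 20 = 24

24


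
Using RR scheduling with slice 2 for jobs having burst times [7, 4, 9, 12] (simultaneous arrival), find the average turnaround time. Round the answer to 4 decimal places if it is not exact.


Time quantum = 2
Execution trace:
  J1 runs 2 units, time = 2
  J2 runs 2 units, time = 4
  J3 runs 2 units, time = 6
  J4 runs 2 units, time = 8
  J1 runs 2 units, time = 10
  J2 runs 2 units, time = 12
  J3 runs 2 units, time = 14
  J4 runs 2 units, time = 16
  J1 runs 2 units, time = 18
  J3 runs 2 units, time = 20
  J4 runs 2 units, time = 22
  J1 runs 1 units, time = 23
  J3 runs 2 units, time = 25
  J4 runs 2 units, time = 27
  J3 runs 1 units, time = 28
  J4 runs 2 units, time = 30
  J4 runs 2 units, time = 32
Finish times: [23, 12, 28, 32]
Average turnaround = 95/4 = 23.75

23.75


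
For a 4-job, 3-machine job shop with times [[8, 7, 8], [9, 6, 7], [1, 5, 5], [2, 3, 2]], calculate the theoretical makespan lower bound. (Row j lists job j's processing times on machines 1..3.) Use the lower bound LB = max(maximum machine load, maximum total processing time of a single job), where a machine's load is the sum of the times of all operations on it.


Machine loads:
  Machine 1: 8 + 9 + 1 + 2 = 20
  Machine 2: 7 + 6 + 5 + 3 = 21
  Machine 3: 8 + 7 + 5 + 2 = 22
Max machine load = 22
Job totals:
  Job 1: 23
  Job 2: 22
  Job 3: 11
  Job 4: 7
Max job total = 23
Lower bound = max(22, 23) = 23

23


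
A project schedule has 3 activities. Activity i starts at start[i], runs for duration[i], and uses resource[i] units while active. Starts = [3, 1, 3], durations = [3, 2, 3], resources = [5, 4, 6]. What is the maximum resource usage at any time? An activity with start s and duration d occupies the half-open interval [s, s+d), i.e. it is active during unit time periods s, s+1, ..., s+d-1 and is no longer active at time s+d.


Each activity i is active on [start_i, start_i + duration_i).
Compute total resource usage per time slot:
  t=0: active resources = [], total = 0
  t=1: active resources = [4], total = 4
  t=2: active resources = [4], total = 4
  t=3: active resources = [5, 6], total = 11
  t=4: active resources = [5, 6], total = 11
  t=5: active resources = [5, 6], total = 11
Peak resource demand = 11

11


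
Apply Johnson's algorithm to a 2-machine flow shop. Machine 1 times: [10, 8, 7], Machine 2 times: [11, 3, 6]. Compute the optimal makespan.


Apply Johnson's rule:
  Group 1 (a <= b): [(1, 10, 11)]
  Group 2 (a > b): [(3, 7, 6), (2, 8, 3)]
Optimal job order: [1, 3, 2]
Schedule:
  Job 1: M1 done at 10, M2 done at 21
  Job 3: M1 done at 17, M2 done at 27
  Job 2: M1 done at 25, M2 done at 30
Makespan = 30

30


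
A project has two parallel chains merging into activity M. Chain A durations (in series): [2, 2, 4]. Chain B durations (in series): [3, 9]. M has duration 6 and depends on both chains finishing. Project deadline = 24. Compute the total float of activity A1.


Forward pass: ES(A1) = sum of predecessors on chain A = 0
EF = ES + duration = 0 + 2 = 2
Backward pass: LF(M) = deadline = 24; LS(M) = 24 - 6 = 18
LF(A1) = LS(M) - sum(successors on chain A) = 18 - 6 = 12
LS = LF - duration = 12 - 2 = 10
Total float = LS - ES = 10 - 0 = 10

10


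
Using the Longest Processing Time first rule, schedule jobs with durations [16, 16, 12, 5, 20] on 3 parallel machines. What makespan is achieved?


Sort jobs in decreasing order (LPT): [20, 16, 16, 12, 5]
Assign each job to the least loaded machine:
  Machine 1: jobs [20], load = 20
  Machine 2: jobs [16, 12], load = 28
  Machine 3: jobs [16, 5], load = 21
Makespan = max load = 28

28
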